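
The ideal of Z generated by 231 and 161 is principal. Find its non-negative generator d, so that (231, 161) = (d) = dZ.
In the PID Z, (a, b) is generated by gcd(a, b). Compute gcd(231, 161) with the extended Euclidean algorithm, tracking rows (r, s, t) with s·231 + t·161 = r:
  row A: (231, 1, 0)   [1·231 + 0·161 = 231]
  row B: (161, 0, 1)   [0·231 + 1·161 = 161]
  231 = 1·161 + 70   → row C = row A − 1·row B = (70, 1, −1)   [check: 1·231 − 1·161 = 70]
  161 = 2·70 + 21   → row D = row B − 2·row C = (21, −2, 3)   [check: −2·231 + 3·161 = 21]
  70 = 3·21 + 7   → row E = row C − 3·row D = (7, 7, −10)   [check: 7·231 − 10·161 = 7]
  21 = 3·7 + 0   → remainder 0, stop. gcd = 7 (last nonzero row E).
So gcd(231, 161) = 7, with Bézout identity 7·231 − 10·161 = 7. Containment (⊇): the Bézout identity exhibits 7 as an element of (231, 161), giving (7) ⊆ (231, 161). Containment (⊆): since 7 | 231 and 7 | 161 (231 = 7·33, 161 = 7·23), every Z-linear combination of 231 and 161 is divisible by 7, so (231, 161) ⊆ (7). Therefore (231, 161) = (7), d = 7.

Final answer: (231, 161) = (7); d = 7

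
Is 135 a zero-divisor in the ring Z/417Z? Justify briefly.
gcd(135, 417) = 3 > 1, so 135 is not a unit in Z/417Z. In Z/nZ every nonzero non-unit is a zero-divisor: explicitly, take b = 417/gcd = 139 ≠ 0 (mod 417); then 135·139 = 18765 = 45·417, i.e. 135·139 ≡ 0 (mod 417). So 135 is a zero-divisor.

Final answer: YES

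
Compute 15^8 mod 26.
9

Use repeated squaring. Binary(8) = 1000. Walk through the bits of the exponent 8 left-to-right: at each bit after the leading one, square the running value, then multiply by 15 if the bit is 1 (always reducing mod 26):
  bit 1 = 1 (leading): start with 15.
  bit 2 = 0: square 15^2 = 225 ≡ 17 (mod 26).
  bit 3 = 0: square 17^2 = 289 ≡ 3 (mod 26).
  bit 4 = 0: square 3^2 = 9 (mod 26).
Final value: 15^8 ≡ 9 (mod 26).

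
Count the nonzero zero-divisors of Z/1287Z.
In Z/1287Z each nonzero element is either a unit (gcd with 1287 is 1) or a zero-divisor (gcd > 1). The number of units is φ(1287): factorise 1287 = 3^2 · 11 · 13, so φ(1287) = (3^2 − 3^1) · (11 − 1) · (13 − 1) = 6 · 10 · 12 = 720. The nonzero elements number 1287 − 1 = 1286. Hence the nonzero zero-divisors number 1286 − 720 = 566.

Final answer: Z/1287Z has 566 nonzero zero-divisors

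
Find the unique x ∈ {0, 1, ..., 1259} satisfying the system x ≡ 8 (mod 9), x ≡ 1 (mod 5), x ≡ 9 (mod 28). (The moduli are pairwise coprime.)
x ≡ 1241 (mod 1260); the representative in [0, 1260) is 1241

The moduli 9, 5, 28 are pairwise coprime, so by the CRT there is a unique solution mod 9·5·28 = 1260.
Solve by successive substitution. Start with x ≡ 8 (mod 9).
  Combine with x ≡ 1 (mod 5): write x = 8 + 9·t and require 8 + 9·t ≡ 1 (mod 5), i.e. 9·t ≡ 1 − 8 ≡ 3 (mod 5). Since 9^(−1) ≡ 4 (mod 5) (9 ≡ 4 (mod 5)), t ≡ 4·3 ≡ 2 (mod 5). So x ≡ 8 + 9·2 = 26 (mod 45).
  Combine with x ≡ 9 (mod 28): write x = 26 + 45·t and require 26 + 45·t ≡ 9 (mod 28), i.e. 45·t ≡ 9 − 26 ≡ 11 (mod 28). Since 45^(−1) ≡ 5 (mod 28) (45 ≡ 17 (mod 28)), t ≡ 5·11 ≡ 27 (mod 28). So x ≡ 26 + 45·27 = 1241 (mod 1260).
Unique solution in [0, 1260): x = 1241.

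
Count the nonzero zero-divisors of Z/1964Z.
Z/1964Z has 983 nonzero zero-divisors

In Z/1964Z each nonzero element is either a unit (gcd with 1964 is 1) or a zero-divisor (gcd > 1). The number of units is φ(1964): factorise 1964 = 2^2 · 491, so φ(1964) = (2^2 − 2^1) · (491 − 1) = 2 · 490 = 980. The nonzero elements number 1964 − 1 = 1963. Hence the nonzero zero-divisors number 1963 − 980 = 983.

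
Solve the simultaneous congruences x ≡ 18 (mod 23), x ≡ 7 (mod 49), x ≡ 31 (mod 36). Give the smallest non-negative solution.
x ≡ 22351 (mod 40572); the representative in [0, 40572) is 22351

The moduli 23, 49, 36 are pairwise coprime, so by the CRT there is a unique solution mod 23·49·36 = 40572.
Solve by successive substitution. Start with x ≡ 18 (mod 23).
  Combine with x ≡ 7 (mod 49): write x = 18 + 23·t and require 18 + 23·t ≡ 7 (mod 49), i.e. 23·t ≡ 7 − 18 ≡ 38 (mod 49). Since 23^(−1) ≡ 32 (mod 49), t ≡ 32·38 ≡ 40 (mod 49). So x ≡ 18 + 23·40 = 938 (mod 1127).
  Combine with x ≡ 31 (mod 36): write x = 938 + 1127·t and require 938 + 1127·t ≡ 31 (mod 36), i.e. 1127·t ≡ 31 − 938 ≡ 29 (mod 36). Since 1127^(−1) ≡ 23 (mod 36) (1127 ≡ 11 (mod 36)), t ≡ 23·29 ≡ 19 (mod 36). So x ≡ 938 + 1127·19 = 22351 (mod 40572).
Unique solution in [0, 40572): x = 22351.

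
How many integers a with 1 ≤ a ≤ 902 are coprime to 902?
The number of a ∈ {1, ..., 902} with gcd(a, 902) = 1 is by definition Euler's totient φ(902). φ is multiplicative, with φ(p^e) = p^e − p^(e−1). Factorise 902 = 2 · 11 · 41. Then
  φ(902) = (2 − 1) · (11 − 1) · (41 − 1) = 1 · 10 · 40 = 400.
So there are 400 such integers.

Final answer: 400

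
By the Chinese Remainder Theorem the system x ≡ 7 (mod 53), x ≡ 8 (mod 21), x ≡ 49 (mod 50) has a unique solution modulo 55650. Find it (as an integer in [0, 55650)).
The moduli 53, 21, 50 are pairwise coprime, so by the CRT there is a unique solution mod 53·21·50 = 55650.
Solve by successive substitution. Start with x ≡ 7 (mod 53).
  Combine with x ≡ 8 (mod 21): write x = 7 + 53·t and require 7 + 53·t ≡ 8 (mod 21), i.e. 53·t ≡ 8 − 7 ≡ 1 (mod 21). Since 53^(−1) ≡ 2 (mod 21) (53 ≡ 11 (mod 21)), t ≡ 2·1 ≡ 2 (mod 21). So x ≡ 7 + 53·2 = 113 (mod 1113).
  Combine with x ≡ 49 (mod 50): write x = 113 + 1113·t and require 113 + 1113·t ≡ 49 (mod 50), i.e. 1113·t ≡ 49 − 113 ≡ 36 (mod 50). Since 1113^(−1) ≡ 27 (mod 50) (1113 ≡ 13 (mod 50)), t ≡ 27·36 ≡ 22 (mod 50). So x ≡ 113 + 1113·22 = 24599 (mod 55650).
Unique solution in [0, 55650): x = 24599.

Final answer: x ≡ 24599 (mod 55650); the representative in [0, 55650) is 24599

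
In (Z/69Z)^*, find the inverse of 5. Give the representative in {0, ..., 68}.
Apply the extended Euclidean algorithm to (69, 5), tracking rows (r, s, t) with s·69 + t·5 = r. Each division r_prev = q·r_cur + r_new produces the new row as (previous row) − q·(current row):
  row A: (69, 1, 0)   [1·69 + 0·5 = 69]
  row B: (5, 0, 1)   [0·69 + 1·5 = 5]
  69 = 13·5 + 4   → row C = row A − 13·row B = (4, 1, −13)   [check: 1·69 − 13·5 = 4]
  5 = 1·4 + 1   → row D = row B − 1·row C = (1, −1, 14)   [check: −1·69 + 14·5 = 1]
  4 = 4·1 + 0   → remainder 0, stop. gcd = 1 (last nonzero row D).
The gcd is 1, so 5 is invertible mod 69. The last nonzero row gives −1·69 + 14·5 = 1, so t = 14. So 5^(−1) ≡ 14 (mod 69). Verify: 5 · 14 = 70 ≡ 1 (mod 69). ✓

Final answer: 5^(−1) ≡ 14 (mod 69)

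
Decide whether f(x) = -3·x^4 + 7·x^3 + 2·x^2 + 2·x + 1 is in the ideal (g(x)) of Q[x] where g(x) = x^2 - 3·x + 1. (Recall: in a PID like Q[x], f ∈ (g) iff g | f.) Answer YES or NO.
In Q[x] the ideal (g) consists of all multiples of g, so f ∈ (g) iff g | f, i.e. iff the remainder of f on division by g is 0. Divide f by g (g is monic, so eliminate the leading term of the running remainder at each step):
  leading term -3·x^4: subtract (-3·x^2)·g(x) = -3·x^4 + 9·x^3 - 3·x^2, leaving -2·x^3 + 5·x^2 + 2·x + 1
  leading term -2·x^3: subtract (-2·x)·g(x) = -2·x^3 + 6·x^2 - 2·x, leaving -x^2 + 4·x + 1
  leading term -x^2: subtract (-1)·g(x) = -x^2 + 3·x - 1, leaving x + 2
The remainder r(x) = x + 2 ≠ 0 (and deg r < deg g), so g ∤ f, i.e. f ∉ (g).

Final answer: NO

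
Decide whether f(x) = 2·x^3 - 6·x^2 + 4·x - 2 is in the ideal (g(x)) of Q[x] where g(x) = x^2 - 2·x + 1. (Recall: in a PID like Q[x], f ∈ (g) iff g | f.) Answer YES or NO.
NO

In Q[x] the ideal (g) consists of all multiples of g, so f ∈ (g) iff g | f, i.e. iff the remainder of f on division by g is 0. Divide f by g (g is monic, so eliminate the leading term of the running remainder at each step):
  leading term 2·x^3: subtract (2·x)·g(x) = 2·x^3 - 4·x^2 + 2·x, leaving -2·x^2 + 2·x - 2
  leading term -2·x^2: subtract (-2)·g(x) = -2·x^2 + 4·x - 2, leaving -2·x
The remainder r(x) = -2·x ≠ 0 (and deg r < deg g), so g ∤ f, i.e. f ∉ (g).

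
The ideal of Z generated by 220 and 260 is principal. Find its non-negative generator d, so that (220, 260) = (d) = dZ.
In the PID Z, (a, b) is generated by gcd(a, b). Compute gcd(260, 220) with the extended Euclidean algorithm, tracking rows (r, s, t) with s·260 + t·220 = r:
  row A: (260, 1, 0)   [1·260 + 0·220 = 260]
  row B: (220, 0, 1)   [0·260 + 1·220 = 220]
  260 = 1·220 + 40   → row C = row A − 1·row B = (40, 1, −1)   [check: 1·260 − 1·220 = 40]
  220 = 5·40 + 20   → row D = row B − 5·row C = (20, −5, 6)   [check: −5·260 + 6·220 = 20]
  40 = 2·20 + 0   → remainder 0, stop. gcd = 20 (last nonzero row D).
So gcd(220, 260) = 20, with Bézout identity −5·260 + 6·220 = 20. Containment (⊇): the Bézout identity exhibits 20 as an element of (220, 260), giving (20) ⊆ (220, 260). Containment (⊆): since 20 | 220 and 20 | 260 (220 = 20·11, 260 = 20·13), every Z-linear combination of 220 and 260 is divisible by 20, so (220, 260) ⊆ (20). Therefore (220, 260) = (20), d = 20.

Final answer: (220, 260) = (20); d = 20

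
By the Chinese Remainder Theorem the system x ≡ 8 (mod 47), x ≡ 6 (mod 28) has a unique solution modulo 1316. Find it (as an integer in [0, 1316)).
x ≡ 1042 (mod 1316); the representative in [0, 1316) is 1042

The moduli 47, 28 are pairwise coprime, so by the CRT there is a unique solution mod 47·28 = 1316.
Solve by successive substitution. Start with x ≡ 8 (mod 47).
  Combine with x ≡ 6 (mod 28): write x = 8 + 47·t and require 8 + 47·t ≡ 6 (mod 28), i.e. 47·t ≡ 6 − 8 ≡ 26 (mod 28). Since 47^(−1) ≡ 3 (mod 28) (47 ≡ 19 (mod 28)), t ≡ 3·26 ≡ 22 (mod 28). So x ≡ 8 + 47·22 = 1042 (mod 1316).
Unique solution in [0, 1316): x = 1042.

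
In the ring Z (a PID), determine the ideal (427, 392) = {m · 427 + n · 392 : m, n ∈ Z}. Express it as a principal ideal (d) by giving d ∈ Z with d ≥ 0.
In the PID Z, (a, b) is generated by gcd(a, b). Compute gcd(427, 392) with the extended Euclidean algorithm, tracking rows (r, s, t) with s·427 + t·392 = r:
  row A: (427, 1, 0)   [1·427 + 0·392 = 427]
  row B: (392, 0, 1)   [0·427 + 1·392 = 392]
  427 = 1·392 + 35   → row C = row A − 1·row B = (35, 1, −1)   [check: 1·427 − 1·392 = 35]
  392 = 11·35 + 7   → row D = row B − 11·row C = (7, −11, 12)   [check: −11·427 + 12·392 = 7]
  35 = 5·7 + 0   → remainder 0, stop. gcd = 7 (last nonzero row D).
So gcd(427, 392) = 7, with Bézout identity −11·427 + 12·392 = 7. Containment (⊇): the Bézout identity exhibits 7 as an element of (427, 392), giving (7) ⊆ (427, 392). Containment (⊆): since 7 | 427 and 7 | 392 (427 = 7·61, 392 = 7·56), every Z-linear combination of 427 and 392 is divisible by 7, so (427, 392) ⊆ (7). Therefore (427, 392) = (7), d = 7.

Final answer: (427, 392) = (7); d = 7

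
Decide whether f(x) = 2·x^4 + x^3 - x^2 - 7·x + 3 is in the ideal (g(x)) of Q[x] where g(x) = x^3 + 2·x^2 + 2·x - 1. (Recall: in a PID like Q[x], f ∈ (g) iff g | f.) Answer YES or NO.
NO

In Q[x] the ideal (g) consists of all multiples of g, so f ∈ (g) iff g | f, i.e. iff the remainder of f on division by g is 0. Divide f by g (g is monic, so eliminate the leading term of the running remainder at each step):
  leading term 2·x^4: subtract (2·x)·g(x) = 2·x^4 + 4·x^3 + 4·x^2 - 2·x, leaving -3·x^3 - 5·x^2 - 5·x + 3
  leading term -3·x^3: subtract (-3)·g(x) = -3·x^3 - 6·x^2 - 6·x + 3, leaving x^2 + x
The remainder r(x) = x^2 + x ≠ 0 (and deg r < deg g), so g ∤ f, i.e. f ∉ (g).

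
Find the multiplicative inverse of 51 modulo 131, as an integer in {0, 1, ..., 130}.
Apply the extended Euclidean algorithm to (131, 51), tracking rows (r, s, t) with s·131 + t·51 = r. Each division r_prev = q·r_cur + r_new produces the new row as (previous row) − q·(current row):
  row A: (131, 1, 0)   [1·131 + 0·51 = 131]
  row B: (51, 0, 1)   [0·131 + 1·51 = 51]
  131 = 2·51 + 29   → row C = row A − 2·row B = (29, 1, −2)   [check: 1·131 − 2·51 = 29]
  51 = 1·29 + 22   → row D = row B − 1·row C = (22, −1, 3)   [check: −1·131 + 3·51 = 22]
  29 = 1·22 + 7   → row E = row C − 1·row D = (7, 2, −5)   [check: 2·131 − 5·51 = 7]
  22 = 3·7 + 1   → row F = row D − 3·row E = (1, −7, 18)   [check: −7·131 + 18·51 = 1]
  7 = 7·1 + 0   → remainder 0, stop. gcd = 1 (last nonzero row F).
The gcd is 1, so 51 is invertible mod 131. The last nonzero row gives −7·131 + 18·51 = 1, so t = 18. So 51^(−1) ≡ 18 (mod 131). Verify: 51 · 18 = 918 ≡ 1 (mod 131). ✓

Final answer: 51^(−1) ≡ 18 (mod 131)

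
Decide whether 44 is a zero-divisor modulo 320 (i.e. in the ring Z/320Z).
YES

gcd(44, 320) = 4 > 1, so 44 is not a unit in Z/320Z. In Z/nZ every nonzero non-unit is a zero-divisor: explicitly, take b = 320/gcd = 80 ≠ 0 (mod 320); then 44·80 = 3520 = 11·320, i.e. 44·80 ≡ 0 (mod 320). So 44 is a zero-divisor.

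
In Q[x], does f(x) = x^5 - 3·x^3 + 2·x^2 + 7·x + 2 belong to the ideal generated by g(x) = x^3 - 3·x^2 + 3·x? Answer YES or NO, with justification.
NO

In Q[x] the ideal (g) consists of all multiples of g, so f ∈ (g) iff g | f, i.e. iff the remainder of f on division by g is 0. Divide f by g (g is monic, so eliminate the leading term of the running remainder at each step):
  leading term x^5: subtract (x^2)·g(x) = x^5 - 3·x^4 + 3·x^3, leaving 3·x^4 - 6·x^3 + 2·x^2 + 7·x + 2
  leading term 3·x^4: subtract (3·x)·g(x) = 3·x^4 - 9·x^3 + 9·x^2, leaving 3·x^3 - 7·x^2 + 7·x + 2
  leading term 3·x^3: subtract (3)·g(x) = 3·x^3 - 9·x^2 + 9·x, leaving 2·x^2 - 2·x + 2
The remainder r(x) = 2·x^2 - 2·x + 2 ≠ 0 (and deg r < deg g), so g ∤ f, i.e. f ∉ (g).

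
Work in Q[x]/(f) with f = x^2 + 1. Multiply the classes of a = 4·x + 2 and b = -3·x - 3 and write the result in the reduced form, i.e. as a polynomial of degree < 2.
First multiply in Q[x] without reducing: a · b = -12·x^2 - 18·x - 6. Now divide by f(x) = x^2 + 1, eliminating the leading term at each step:
  leading term -12·x^2: subtract (-12)·f(x) = -12·x^2 - 12, leaving 6 - 18·x
The degree is now < 2, so this is the remainder. Hence a · b ≡ 6 - 18·x in Q[x]/(f).

Final answer: a · b ≡ 6 - 18·x (mod f(x))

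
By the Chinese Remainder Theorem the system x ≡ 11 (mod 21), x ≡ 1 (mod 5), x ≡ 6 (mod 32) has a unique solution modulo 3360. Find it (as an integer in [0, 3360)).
The moduli 21, 5, 32 are pairwise coprime, so by the CRT there is a unique solution mod 21·5·32 = 3360.
Solve by successive substitution. Start with x ≡ 11 (mod 21).
  Combine with x ≡ 1 (mod 5): write x = 11 + 21·t and require 11 + 21·t ≡ 1 (mod 5), i.e. 21·t ≡ 1 − 11 ≡ 0 (mod 5). Since 21^(−1) ≡ 1 (mod 5) (21 ≡ 1 (mod 5)), t ≡ 1·0 ≡ 0 (mod 5). So x ≡ 11 + 21·0 = 11 (mod 105).
  Combine with x ≡ 6 (mod 32): write x = 11 + 105·t and require 11 + 105·t ≡ 6 (mod 32), i.e. 105·t ≡ 6 − 11 ≡ 27 (mod 32). Since 105^(−1) ≡ 25 (mod 32) (105 ≡ 9 (mod 32)), t ≡ 25·27 ≡ 3 (mod 32). So x ≡ 11 + 105·3 = 326 (mod 3360).
Unique solution in [0, 3360): x = 326.

Final answer: x ≡ 326 (mod 3360); the representative in [0, 3360) is 326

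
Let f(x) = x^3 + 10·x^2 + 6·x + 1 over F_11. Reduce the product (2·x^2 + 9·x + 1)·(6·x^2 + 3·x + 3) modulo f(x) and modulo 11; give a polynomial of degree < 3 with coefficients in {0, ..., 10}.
a · b ≡ 6·x^2 + 4·x + 8 (mod f(x))

Multiply as integer polynomials: a · b = 12·x^4 + 60·x^3 + 39·x^2 + 30·x + 3. Reducing coefficients mod 11: a · b ≡ x^4 + 5·x^3 + 6·x^2 + 8·x + 3. Now divide by f(x) = x^3 + 10·x^2 + 6·x + 1 in F_11[x], eliminating the leading term at each step:
  leading term x^4: subtract (x)·f(x) = x^4 + 10·x^3 + 6·x^2 + x, leaving 6·x^3 + 7·x + 3 (coefficients mod 11)
  leading term 6·x^3: subtract (6)·f(x) = 6·x^3 + 5·x^2 + 3·x + 6, leaving 6·x^2 + 4·x + 8 (coefficients mod 11)
The degree is now < 3, so this is the remainder. Hence a · b ≡ 6·x^2 + 4·x + 8 in F_11[x]/(f).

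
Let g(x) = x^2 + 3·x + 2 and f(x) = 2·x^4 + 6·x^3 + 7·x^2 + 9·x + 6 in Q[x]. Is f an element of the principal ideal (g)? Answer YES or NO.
In Q[x] the ideal (g) consists of all multiples of g, so f ∈ (g) iff g | f, i.e. iff the remainder of f on division by g is 0. Divide f by g (g is monic, so eliminate the leading term of the running remainder at each step):
  leading term 2·x^4: subtract (2·x^2)·g(x) = 2·x^4 + 6·x^3 + 4·x^2, leaving 3·x^2 + 9·x + 6
  leading term 3·x^2: subtract (3)·g(x) = 3·x^2 + 9·x + 6, leaving 0
The remainder is 0, so f(x) = g(x) · h(x) with h(x) = 2·x^2 + 3. Hence g | f, i.e. f ∈ (g).

Final answer: YES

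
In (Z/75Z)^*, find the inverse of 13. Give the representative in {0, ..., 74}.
Apply the extended Euclidean algorithm to (75, 13), tracking rows (r, s, t) with s·75 + t·13 = r. Each division r_prev = q·r_cur + r_new produces the new row as (previous row) − q·(current row):
  row A: (75, 1, 0)   [1·75 + 0·13 = 75]
  row B: (13, 0, 1)   [0·75 + 1·13 = 13]
  75 = 5·13 + 10   → row C = row A − 5·row B = (10, 1, −5)   [check: 1·75 − 5·13 = 10]
  13 = 1·10 + 3   → row D = row B − 1·row C = (3, −1, 6)   [check: −1·75 + 6·13 = 3]
  10 = 3·3 + 1   → row E = row C − 3·row D = (1, 4, −23)   [check: 4·75 − 23·13 = 1]
  3 = 3·1 + 0   → remainder 0, stop. gcd = 1 (last nonzero row E).
The gcd is 1, so 13 is invertible mod 75. The last nonzero row gives 4·75 − 23·13 = 1, so t = −23. So 13^(−1) ≡ −23 ≡ 52 (mod 75). Verify: 13 · 52 = 676 ≡ 1 (mod 75). ✓

Final answer: 13^(−1) ≡ 52 (mod 75)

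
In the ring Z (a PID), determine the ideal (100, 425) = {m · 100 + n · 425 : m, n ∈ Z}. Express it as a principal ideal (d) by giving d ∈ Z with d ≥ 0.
(100, 425) = (25); d = 25

In the PID Z, (a, b) is generated by gcd(a, b). Compute gcd(425, 100) with the extended Euclidean algorithm, tracking rows (r, s, t) with s·425 + t·100 = r:
  row A: (425, 1, 0)   [1·425 + 0·100 = 425]
  row B: (100, 0, 1)   [0·425 + 1·100 = 100]
  425 = 4·100 + 25   → row C = row A − 4·row B = (25, 1, −4)   [check: 1·425 − 4·100 = 25]
  100 = 4·25 + 0   → remainder 0, stop. gcd = 25 (last nonzero row C).
So gcd(100, 425) = 25, with Bézout identity 1·425 − 4·100 = 25. Containment (⊇): the Bézout identity exhibits 25 as an element of (100, 425), giving (25) ⊆ (100, 425). Containment (⊆): since 25 | 100 and 25 | 425 (100 = 25·4, 425 = 25·17), every Z-linear combination of 100 and 425 is divisible by 25, so (100, 425) ⊆ (25). Therefore (100, 425) = (25), d = 25.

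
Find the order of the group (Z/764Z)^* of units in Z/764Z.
|(Z/764Z)^*| = 380

(Z/764Z)^* consists of the classes a with gcd(a, 764) = 1, so its order is φ(764). φ is multiplicative, with φ(p^e) = p^e − p^(e−1). Factorise 764 = 2^2 · 191. Then
  φ(764) = (2^2 − 2^1) · (191 − 1) = 2 · 190 = 380.
Thus |(Z/764Z)^*| = 380.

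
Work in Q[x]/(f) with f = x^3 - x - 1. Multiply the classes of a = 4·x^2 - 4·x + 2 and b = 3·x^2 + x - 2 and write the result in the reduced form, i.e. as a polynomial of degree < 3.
First multiply in Q[x] without reducing: a · b = 12·x^4 - 8·x^3 - 6·x^2 + 10·x - 4. Now divide by f(x) = x^3 - x - 1, eliminating the leading term at each step:
  leading term 12·x^4: subtract (12·x)·f(x) = 12·x^4 - 12·x^2 - 12·x, leaving -8·x^3 + 6·x^2 + 22·x - 4
  leading term -8·x^3: subtract (-8)·f(x) = -8·x^3 + 8·x + 8, leaving 6·x^2 + 14·x - 12
The degree is now < 3, so this is the remainder. Hence a · b ≡ 6·x^2 + 14·x - 12 in Q[x]/(f).

Final answer: a · b ≡ 6·x^2 + 14·x - 12 (mod f(x))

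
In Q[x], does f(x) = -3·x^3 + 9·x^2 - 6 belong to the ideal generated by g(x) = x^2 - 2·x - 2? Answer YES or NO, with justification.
YES

In Q[x] the ideal (g) consists of all multiples of g, so f ∈ (g) iff g | f, i.e. iff the remainder of f on division by g is 0. Divide f by g (g is monic, so eliminate the leading term of the running remainder at each step):
  leading term -3·x^3: subtract (-3·x)·g(x) = -3·x^3 + 6·x^2 + 6·x, leaving 3·x^2 - 6·x - 6
  leading term 3·x^2: subtract (3)·g(x) = 3·x^2 - 6·x - 6, leaving 0
The remainder is 0, so f(x) = g(x) · h(x) with h(x) = 3 - 3·x. Hence g | f, i.e. f ∈ (g).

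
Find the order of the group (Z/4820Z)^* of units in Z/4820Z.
|(Z/4820Z)^*| = 1920

(Z/4820Z)^* consists of the classes a with gcd(a, 4820) = 1, so its order is φ(4820). φ is multiplicative, with φ(p^e) = p^e − p^(e−1). Factorise 4820 = 2^2 · 5 · 241. Then
  φ(4820) = (2^2 − 2^1) · (5 − 1) · (241 − 1) = 2 · 4 · 240 = 1920.
Thus |(Z/4820Z)^*| = 1920.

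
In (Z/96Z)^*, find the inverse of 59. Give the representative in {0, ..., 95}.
59^(−1) ≡ 83 (mod 96)

Apply the extended Euclidean algorithm to (96, 59), tracking rows (r, s, t) with s·96 + t·59 = r. Each division r_prev = q·r_cur + r_new produces the new row as (previous row) − q·(current row):
  row A: (96, 1, 0)   [1·96 + 0·59 = 96]
  row B: (59, 0, 1)   [0·96 + 1·59 = 59]
  96 = 1·59 + 37   → row C = row A − 1·row B = (37, 1, −1)   [check: 1·96 − 1·59 = 37]
  59 = 1·37 + 22   → row D = row B − 1·row C = (22, −1, 2)   [check: −1·96 + 2·59 = 22]
  37 = 1·22 + 15   → row E = row C − 1·row D = (15, 2, −3)   [check: 2·96 − 3·59 = 15]
  22 = 1·15 + 7   → row F = row D − 1·row E = (7, −3, 5)   [check: −3·96 + 5·59 = 7]
  15 = 2·7 + 1   → row G = row E − 2·row F = (1, 8, −13)   [check: 8·96 − 13·59 = 1]
  7 = 7·1 + 0   → remainder 0, stop. gcd = 1 (last nonzero row G).
The gcd is 1, so 59 is invertible mod 96. The last nonzero row gives 8·96 − 13·59 = 1, so t = −13. So 59^(−1) ≡ −13 ≡ 83 (mod 96). Verify: 59 · 83 = 4897 ≡ 1 (mod 96). ✓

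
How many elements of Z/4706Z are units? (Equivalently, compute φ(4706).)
An element a ∈ Z/4706Z is a unit iff gcd(a, 4706) = 1, so the number of units is φ(4706). φ is multiplicative, with φ(p^e) = p^e − p^(e−1). Factorise 4706 = 2 · 13 · 181. Then
  φ(4706) = (2 − 1) · (13 − 1) · (181 − 1) = 1 · 12 · 180 = 2160.

Final answer: Z/4706Z has φ(4706) = 2160 units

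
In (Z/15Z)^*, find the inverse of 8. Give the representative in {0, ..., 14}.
8^(−1) ≡ 2 (mod 15)

Apply the extended Euclidean algorithm to (15, 8), tracking rows (r, s, t) with s·15 + t·8 = r. Each division r_prev = q·r_cur + r_new produces the new row as (previous row) − q·(current row):
  row A: (15, 1, 0)   [1·15 + 0·8 = 15]
  row B: (8, 0, 1)   [0·15 + 1·8 = 8]
  15 = 1·8 + 7   → row C = row A − 1·row B = (7, 1, −1)   [check: 1·15 − 1·8 = 7]
  8 = 1·7 + 1   → row D = row B − 1·row C = (1, −1, 2)   [check: −1·15 + 2·8 = 1]
  7 = 7·1 + 0   → remainder 0, stop. gcd = 1 (last nonzero row D).
The gcd is 1, so 8 is invertible mod 15. The last nonzero row gives −1·15 + 2·8 = 1, so t = 2. So 8^(−1) ≡ 2 (mod 15). Verify: 8 · 2 = 16 ≡ 1 (mod 15). ✓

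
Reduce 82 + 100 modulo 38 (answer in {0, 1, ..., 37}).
Reduce the summands first: 82 ≡ 6, 100 ≡ 24 (mod 38), so 82 + 100 ≡ 6 + 24 (mod 38). 6 + 24 = 30; 30 = 0·38 + 30, so (82 + 100) mod 38 = 30.

Final answer: 30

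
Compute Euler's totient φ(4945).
φ(4945) = 3696

φ is multiplicative, with φ(p^e) = p^e − p^(e−1). Factorise 4945 = 5 · 23 · 43. Then
  φ(4945) = (5 − 1) · (23 − 1) · (43 − 1) = 4 · 22 · 42 = 3696.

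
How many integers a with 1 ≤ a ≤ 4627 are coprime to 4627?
3960

The number of a ∈ {1, ..., 4627} with gcd(a, 4627) = 1 is by definition Euler's totient φ(4627). φ is multiplicative, with φ(p^e) = p^e − p^(e−1). Factorise 4627 = 7 · 661. Then
  φ(4627) = (7 − 1) · (661 − 1) = 6 · 660 = 3960.
So there are 3960 such integers.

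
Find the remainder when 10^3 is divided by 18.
Use repeated squaring. Binary(3) = 11. Walk through the bits of the exponent 3 left-to-right: at each bit after the leading one, square the running value, then multiply by 10 if the bit is 1 (always reducing mod 18):
  bit 1 = 1 (leading): start with 10.
  bit 2 = 1: square 10^2 = 100 ≡ 10; bit is 1, so multiply 10·10 = 100 ≡ 10 (mod 18).
Final value: 10^3 ≡ 10 (mod 18).

Final answer: 10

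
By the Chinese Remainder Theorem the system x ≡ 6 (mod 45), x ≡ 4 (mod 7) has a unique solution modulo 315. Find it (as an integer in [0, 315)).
x ≡ 186 (mod 315); the representative in [0, 315) is 186

The moduli 45, 7 are pairwise coprime, so by the CRT there is a unique solution mod 45·7 = 315.
Solve by successive substitution. Start with x ≡ 6 (mod 45).
  Combine with x ≡ 4 (mod 7): write x = 6 + 45·t and require 6 + 45·t ≡ 4 (mod 7), i.e. 45·t ≡ 4 − 6 ≡ 5 (mod 7). Since 45^(−1) ≡ 5 (mod 7) (45 ≡ 3 (mod 7)), t ≡ 5·5 ≡ 4 (mod 7). So x ≡ 6 + 45·4 = 186 (mod 315).
Unique solution in [0, 315): x = 186.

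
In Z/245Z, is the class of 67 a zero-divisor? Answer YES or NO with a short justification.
NO

gcd(67, 245) = 1, so 67 is a unit in Z/245Z (it has a multiplicative inverse). A unit cannot be a zero-divisor: if 67·b ≡ 0 then multiplying both sides by 67^(−1) gives b ≡ 0. So 67 is not a zero-divisor.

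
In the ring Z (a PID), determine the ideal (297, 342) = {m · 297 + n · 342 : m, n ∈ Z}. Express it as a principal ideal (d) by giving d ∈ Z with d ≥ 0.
In the PID Z, (a, b) is generated by gcd(a, b). Compute gcd(342, 297) with the extended Euclidean algorithm, tracking rows (r, s, t) with s·342 + t·297 = r:
  row A: (342, 1, 0)   [1·342 + 0·297 = 342]
  row B: (297, 0, 1)   [0·342 + 1·297 = 297]
  342 = 1·297 + 45   → row C = row A − 1·row B = (45, 1, −1)   [check: 1·342 − 1·297 = 45]
  297 = 6·45 + 27   → row D = row B − 6·row C = (27, −6, 7)   [check: −6·342 + 7·297 = 27]
  45 = 1·27 + 18   → row E = row C − 1·row D = (18, 7, −8)   [check: 7·342 − 8·297 = 18]
  27 = 1·18 + 9   → row F = row D − 1·row E = (9, −13, 15)   [check: −13·342 + 15·297 = 9]
  18 = 2·9 + 0   → remainder 0, stop. gcd = 9 (last nonzero row F).
So gcd(297, 342) = 9, with Bézout identity −13·342 + 15·297 = 9. Containment (⊇): the Bézout identity exhibits 9 as an element of (297, 342), giving (9) ⊆ (297, 342). Containment (⊆): since 9 | 297 and 9 | 342 (297 = 9·33, 342 = 9·38), every Z-linear combination of 297 and 342 is divisible by 9, so (297, 342) ⊆ (9). Therefore (297, 342) = (9), d = 9.

Final answer: (297, 342) = (9); d = 9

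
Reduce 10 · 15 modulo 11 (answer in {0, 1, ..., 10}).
Reduce the factors first: 15 ≡ 4 (mod 11), so 10 · 15 ≡ 10 · 4 (mod 11). 10 · 4 = 40. Dividing by 11: 40 = 3·11 + 7. So (10 · 15) mod 11 = 7.

Final answer: 7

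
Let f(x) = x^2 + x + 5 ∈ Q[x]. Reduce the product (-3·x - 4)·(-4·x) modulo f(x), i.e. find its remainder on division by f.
a · b ≡ 4·x - 60 (mod f(x))

First multiply in Q[x] without reducing: a · b = 12·x^2 + 16·x. Now divide by f(x) = x^2 + x + 5, eliminating the leading term at each step:
  leading term 12·x^2: subtract (12)·f(x) = 12·x^2 + 12·x + 60, leaving 4·x - 60
The degree is now < 2, so this is the remainder. Hence a · b ≡ 4·x - 60 in Q[x]/(f).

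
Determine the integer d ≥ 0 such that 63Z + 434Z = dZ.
(63, 434) = (7); d = 7

In the PID Z, (a, b) is generated by gcd(a, b). Compute gcd(434, 63) with the extended Euclidean algorithm, tracking rows (r, s, t) with s·434 + t·63 = r:
  row A: (434, 1, 0)   [1·434 + 0·63 = 434]
  row B: (63, 0, 1)   [0·434 + 1·63 = 63]
  434 = 6·63 + 56   → row C = row A − 6·row B = (56, 1, −6)   [check: 1·434 − 6·63 = 56]
  63 = 1·56 + 7   → row D = row B − 1·row C = (7, −1, 7)   [check: −1·434 + 7·63 = 7]
  56 = 8·7 + 0   → remainder 0, stop. gcd = 7 (last nonzero row D).
So gcd(63, 434) = 7, with Bézout identity −1·434 + 7·63 = 7. Containment (⊇): the Bézout identity exhibits 7 as an element of (63, 434), giving (7) ⊆ (63, 434). Containment (⊆): since 7 | 63 and 7 | 434 (63 = 7·9, 434 = 7·62), every Z-linear combination of 63 and 434 is divisible by 7, so (63, 434) ⊆ (7). Therefore (63, 434) = (7), d = 7.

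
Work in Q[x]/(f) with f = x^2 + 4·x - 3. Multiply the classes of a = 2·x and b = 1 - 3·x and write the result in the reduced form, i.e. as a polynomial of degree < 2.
First multiply in Q[x] without reducing: a · b = -6·x^2 + 2·x. Now divide by f(x) = x^2 + 4·x - 3, eliminating the leading term at each step:
  leading term -6·x^2: subtract (-6)·f(x) = -6·x^2 - 24·x + 18, leaving 26·x - 18
The degree is now < 2, so this is the remainder. Hence a · b ≡ 26·x - 18 in Q[x]/(f).

Final answer: a · b ≡ 26·x - 18 (mod f(x))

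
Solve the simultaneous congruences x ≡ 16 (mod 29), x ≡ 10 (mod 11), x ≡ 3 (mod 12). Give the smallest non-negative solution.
x ≡ 219 (mod 3828); the representative in [0, 3828) is 219

The moduli 29, 11, 12 are pairwise coprime, so by the CRT there is a unique solution mod 29·11·12 = 3828.
Solve by successive substitution. Start with x ≡ 16 (mod 29).
  Combine with x ≡ 10 (mod 11): write x = 16 + 29·t and require 16 + 29·t ≡ 10 (mod 11), i.e. 29·t ≡ 10 − 16 ≡ 5 (mod 11). Since 29^(−1) ≡ 8 (mod 11) (29 ≡ 7 (mod 11)), t ≡ 8·5 ≡ 7 (mod 11). So x ≡ 16 + 29·7 = 219 (mod 319).
  Combine with x ≡ 3 (mod 12): write x = 219 + 319·t and require 219 + 319·t ≡ 3 (mod 12), i.e. 319·t ≡ 3 − 219 ≡ 0 (mod 12). Since 319^(−1) ≡ 7 (mod 12) (319 ≡ 7 (mod 12)), t ≡ 7·0 ≡ 0 (mod 12). So x ≡ 219 + 319·0 = 219 (mod 3828).
Unique solution in [0, 3828): x = 219.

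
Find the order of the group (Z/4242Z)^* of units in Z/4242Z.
|(Z/4242Z)^*| = 1200

(Z/4242Z)^* consists of the classes a with gcd(a, 4242) = 1, so its order is φ(4242). φ is multiplicative, with φ(p^e) = p^e − p^(e−1). Factorise 4242 = 2 · 3 · 7 · 101. Then
  φ(4242) = (2 − 1) · (3 − 1) · (7 − 1) · (101 − 1) = 1 · 2 · 6 · 100 = 1200.
Thus |(Z/4242Z)^*| = 1200.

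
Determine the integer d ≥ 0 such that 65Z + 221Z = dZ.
In the PID Z, (a, b) is generated by gcd(a, b). Compute gcd(221, 65) with the extended Euclidean algorithm, tracking rows (r, s, t) with s·221 + t·65 = r:
  row A: (221, 1, 0)   [1·221 + 0·65 = 221]
  row B: (65, 0, 1)   [0·221 + 1·65 = 65]
  221 = 3·65 + 26   → row C = row A − 3·row B = (26, 1, −3)   [check: 1·221 − 3·65 = 26]
  65 = 2·26 + 13   → row D = row B − 2·row C = (13, −2, 7)   [check: −2·221 + 7·65 = 13]
  26 = 2·13 + 0   → remainder 0, stop. gcd = 13 (last nonzero row D).
So gcd(65, 221) = 13, with Bézout identity −2·221 + 7·65 = 13. Containment (⊇): the Bézout identity exhibits 13 as an element of (65, 221), giving (13) ⊆ (65, 221). Containment (⊆): since 13 | 65 and 13 | 221 (65 = 13·5, 221 = 13·17), every Z-linear combination of 65 and 221 is divisible by 13, so (65, 221) ⊆ (13). Therefore (65, 221) = (13), d = 13.

Final answer: (65, 221) = (13); d = 13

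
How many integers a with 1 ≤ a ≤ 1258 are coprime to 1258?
576

The number of a ∈ {1, ..., 1258} with gcd(a, 1258) = 1 is by definition Euler's totient φ(1258). φ is multiplicative, with φ(p^e) = p^e − p^(e−1). Factorise 1258 = 2 · 17 · 37. Then
  φ(1258) = (2 − 1) · (17 − 1) · (37 − 1) = 1 · 16 · 36 = 576.
So there are 576 such integers.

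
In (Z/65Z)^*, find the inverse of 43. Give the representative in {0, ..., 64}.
43^(−1) ≡ 62 (mod 65)

Apply the extended Euclidean algorithm to (65, 43), tracking rows (r, s, t) with s·65 + t·43 = r. Each division r_prev = q·r_cur + r_new produces the new row as (previous row) − q·(current row):
  row A: (65, 1, 0)   [1·65 + 0·43 = 65]
  row B: (43, 0, 1)   [0·65 + 1·43 = 43]
  65 = 1·43 + 22   → row C = row A − 1·row B = (22, 1, −1)   [check: 1·65 − 1·43 = 22]
  43 = 1·22 + 21   → row D = row B − 1·row C = (21, −1, 2)   [check: −1·65 + 2·43 = 21]
  22 = 1·21 + 1   → row E = row C − 1·row D = (1, 2, −3)   [check: 2·65 − 3·43 = 1]
  21 = 21·1 + 0   → remainder 0, stop. gcd = 1 (last nonzero row E).
The gcd is 1, so 43 is invertible mod 65. The last nonzero row gives 2·65 − 3·43 = 1, so t = −3. So 43^(−1) ≡ −3 ≡ 62 (mod 65). Verify: 43 · 62 = 2666 ≡ 1 (mod 65). ✓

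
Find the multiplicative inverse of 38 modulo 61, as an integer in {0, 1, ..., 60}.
38^(−1) ≡ 53 (mod 61)

Apply the extended Euclidean algorithm to (61, 38), tracking rows (r, s, t) with s·61 + t·38 = r. Each division r_prev = q·r_cur + r_new produces the new row as (previous row) − q·(current row):
  row A: (61, 1, 0)   [1·61 + 0·38 = 61]
  row B: (38, 0, 1)   [0·61 + 1·38 = 38]
  61 = 1·38 + 23   → row C = row A − 1·row B = (23, 1, −1)   [check: 1·61 − 1·38 = 23]
  38 = 1·23 + 15   → row D = row B − 1·row C = (15, −1, 2)   [check: −1·61 + 2·38 = 15]
  23 = 1·15 + 8   → row E = row C − 1·row D = (8, 2, −3)   [check: 2·61 − 3·38 = 8]
  15 = 1·8 + 7   → row F = row D − 1·row E = (7, −3, 5)   [check: −3·61 + 5·38 = 7]
  8 = 1·7 + 1   → row G = row E − 1·row F = (1, 5, −8)   [check: 5·61 − 8·38 = 1]
  7 = 7·1 + 0   → remainder 0, stop. gcd = 1 (last nonzero row G).
The gcd is 1, so 38 is invertible mod 61. The last nonzero row gives 5·61 − 8·38 = 1, so t = −8. So 38^(−1) ≡ −8 ≡ 53 (mod 61). Verify: 38 · 53 = 2014 ≡ 1 (mod 61). ✓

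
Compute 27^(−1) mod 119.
Apply the extended Euclidean algorithm to (119, 27), tracking rows (r, s, t) with s·119 + t·27 = r. Each division r_prev = q·r_cur + r_new produces the new row as (previous row) − q·(current row):
  row A: (119, 1, 0)   [1·119 + 0·27 = 119]
  row B: (27, 0, 1)   [0·119 + 1·27 = 27]
  119 = 4·27 + 11   → row C = row A − 4·row B = (11, 1, −4)   [check: 1·119 − 4·27 = 11]
  27 = 2·11 + 5   → row D = row B − 2·row C = (5, −2, 9)   [check: −2·119 + 9·27 = 5]
  11 = 2·5 + 1   → row E = row C − 2·row D = (1, 5, −22)   [check: 5·119 − 22·27 = 1]
  5 = 5·1 + 0   → remainder 0, stop. gcd = 1 (last nonzero row E).
The gcd is 1, so 27 is invertible mod 119. The last nonzero row gives 5·119 − 22·27 = 1, so t = −22. So 27^(−1) ≡ −22 ≡ 97 (mod 119). Verify: 27 · 97 = 2619 ≡ 1 (mod 119). ✓

Final answer: 27^(−1) ≡ 97 (mod 119)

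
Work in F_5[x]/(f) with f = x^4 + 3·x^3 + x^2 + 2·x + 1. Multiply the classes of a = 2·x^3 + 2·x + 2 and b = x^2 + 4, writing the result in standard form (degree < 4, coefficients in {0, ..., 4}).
Multiply as integer polynomials: a · b = 2·x^5 + 10·x^3 + 2·x^2 + 8·x + 8. Reducing coefficients mod 5: a · b ≡ 2·x^5 + 2·x^2 + 3·x + 3. Now divide by f(x) = x^4 + 3·x^3 + x^2 + 2·x + 1 in F_5[x], eliminating the leading term at each step:
  leading term 2·x^5: subtract (2·x)·f(x) = 2·x^5 + x^4 + 2·x^3 + 4·x^2 + 2·x, leaving 4·x^4 + 3·x^3 + 3·x^2 + x + 3 (coefficients mod 5)
  leading term 4·x^4: subtract (4)·f(x) = 4·x^4 + 2·x^3 + 4·x^2 + 3·x + 4, leaving x^3 + 4·x^2 + 3·x + 4 (coefficients mod 5)
The degree is now < 4, so this is the remainder. Hence a · b ≡ x^3 + 4·x^2 + 3·x + 4 in F_5[x]/(f).

Final answer: a · b ≡ x^3 + 4·x^2 + 3·x + 4 (mod f(x))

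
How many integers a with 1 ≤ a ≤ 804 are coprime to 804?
The number of a ∈ {1, ..., 804} with gcd(a, 804) = 1 is by definition Euler's totient φ(804). φ is multiplicative, with φ(p^e) = p^e − p^(e−1). Factorise 804 = 2^2 · 3 · 67. Then
  φ(804) = (2^2 − 2^1) · (3 − 1) · (67 − 1) = 2 · 2 · 66 = 264.
So there are 264 such integers.

Final answer: 264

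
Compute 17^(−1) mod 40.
17^(−1) ≡ 33 (mod 40)

Apply the extended Euclidean algorithm to (40, 17), tracking rows (r, s, t) with s·40 + t·17 = r. Each division r_prev = q·r_cur + r_new produces the new row as (previous row) − q·(current row):
  row A: (40, 1, 0)   [1·40 + 0·17 = 40]
  row B: (17, 0, 1)   [0·40 + 1·17 = 17]
  40 = 2·17 + 6   → row C = row A − 2·row B = (6, 1, −2)   [check: 1·40 − 2·17 = 6]
  17 = 2·6 + 5   → row D = row B − 2·row C = (5, −2, 5)   [check: −2·40 + 5·17 = 5]
  6 = 1·5 + 1   → row E = row C − 1·row D = (1, 3, −7)   [check: 3·40 − 7·17 = 1]
  5 = 5·1 + 0   → remainder 0, stop. gcd = 1 (last nonzero row E).
The gcd is 1, so 17 is invertible mod 40. The last nonzero row gives 3·40 − 7·17 = 1, so t = −7. So 17^(−1) ≡ −7 ≡ 33 (mod 40). Verify: 17 · 33 = 561 ≡ 1 (mod 40). ✓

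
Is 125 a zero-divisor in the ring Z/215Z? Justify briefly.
gcd(125, 215) = 5 > 1, so 125 is not a unit in Z/215Z. In Z/nZ every nonzero non-unit is a zero-divisor: explicitly, take b = 215/gcd = 43 ≠ 0 (mod 215); then 125·43 = 5375 = 25·215, i.e. 125·43 ≡ 0 (mod 215). So 125 is a zero-divisor.

Final answer: YES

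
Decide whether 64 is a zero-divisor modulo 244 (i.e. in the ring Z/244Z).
YES

gcd(64, 244) = 4 > 1, so 64 is not a unit in Z/244Z. In Z/nZ every nonzero non-unit is a zero-divisor: explicitly, take b = 244/gcd = 61 ≠ 0 (mod 244); then 64·61 = 3904 = 16·244, i.e. 64·61 ≡ 0 (mod 244). So 64 is a zero-divisor.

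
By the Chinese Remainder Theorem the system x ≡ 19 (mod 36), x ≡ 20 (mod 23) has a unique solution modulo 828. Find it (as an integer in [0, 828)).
The moduli 36, 23 are pairwise coprime, so by the CRT there is a unique solution mod 36·23 = 828.
Solve by successive substitution. Start with x ≡ 19 (mod 36).
  Combine with x ≡ 20 (mod 23): write x = 19 + 36·t and require 19 + 36·t ≡ 20 (mod 23), i.e. 36·t ≡ 20 − 19 ≡ 1 (mod 23). Since 36^(−1) ≡ 16 (mod 23) (36 ≡ 13 (mod 23)), t ≡ 16·1 ≡ 16 (mod 23). So x ≡ 19 + 36·16 = 595 (mod 828).
Unique solution in [0, 828): x = 595.

Final answer: x ≡ 595 (mod 828); the representative in [0, 828) is 595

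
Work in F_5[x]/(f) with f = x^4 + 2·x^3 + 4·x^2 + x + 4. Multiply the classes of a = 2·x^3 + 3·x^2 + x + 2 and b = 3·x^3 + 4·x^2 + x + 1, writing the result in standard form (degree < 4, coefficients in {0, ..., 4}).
Multiply as integer polynomials: a · b = 6·x^6 + 17·x^5 + 17·x^4 + 15·x^3 + 12·x^2 + 3·x + 2. Reducing coefficients mod 5: a · b ≡ x^6 + 2·x^5 + 2·x^4 + 2·x^2 + 3·x + 2. Now divide by f(x) = x^4 + 2·x^3 + 4·x^2 + x + 4 in F_5[x], eliminating the leading term at each step:
  leading term x^6: subtract (x^2)·f(x) = x^6 + 2·x^5 + 4·x^4 + x^3 + 4·x^2, leaving 3·x^4 + 4·x^3 + 3·x^2 + 3·x + 2 (coefficients mod 5)
  leading term 3·x^4: subtract (3)·f(x) = 3·x^4 + x^3 + 2·x^2 + 3·x + 2, leaving 3·x^3 + x^2 (coefficients mod 5)
The degree is now < 4, so this is the remainder. Hence a · b ≡ 3·x^3 + x^2 in F_5[x]/(f).

Final answer: a · b ≡ 3·x^3 + x^2 (mod f(x))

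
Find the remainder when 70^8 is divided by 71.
Use repeated squaring. Binary(8) = 1000. Walk through the bits of the exponent 8 left-to-right: at each bit after the leading one, square the running value, then multiply by 70 if the bit is 1 (always reducing mod 71):
  bit 1 = 1 (leading): start with 70.
  bit 2 = 0: square 70^2 = 4900 ≡ 1 (mod 71).
  bit 3 = 0: square 1^2 = 1 (mod 71).
  bit 4 = 0: square 1^2 = 1 (mod 71).
Final value: 70^8 ≡ 1 (mod 71).

Final answer: 1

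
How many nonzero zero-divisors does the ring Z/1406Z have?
In Z/1406Z each nonzero element is either a unit (gcd with 1406 is 1) or a zero-divisor (gcd > 1). The number of units is φ(1406): factorise 1406 = 2 · 19 · 37, so φ(1406) = (2 − 1) · (19 − 1) · (37 − 1) = 1 · 18 · 36 = 648. The nonzero elements number 1406 − 1 = 1405. Hence the nonzero zero-divisors number 1405 − 648 = 757.

Final answer: Z/1406Z has 757 nonzero zero-divisors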